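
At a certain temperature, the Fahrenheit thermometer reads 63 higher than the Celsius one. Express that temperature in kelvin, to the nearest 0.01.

Let x be the Celsius reading; then the Fahrenheit reading is 1.8·x + 32.
(1.8·x + 32) - x = 63  ⇒  (0.8)·x = 31  ⇒  x = 38.7500°C.
In kelvin: 38.7500 + 273.15 = 311.90 K.

311.90 K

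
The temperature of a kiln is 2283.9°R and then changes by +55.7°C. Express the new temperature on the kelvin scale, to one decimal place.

1324.5 K

Initial temperature in Celsius: (2283.9 - 491.67) × 5/9 = 995.6833°C.
Final Celsius temperature: 995.6833 + 55.7000 = 1051.3833°C.
In kelvin: 1051.3833 + 273.15 = 1324.5 K.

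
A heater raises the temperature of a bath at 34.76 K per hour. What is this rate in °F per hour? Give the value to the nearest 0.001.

The quantity depends on a temperature interval, so only the ratio of degree sizes applies; the offset between the scales is irrelevant.
A change of 1 K is a change of 1.8°F, so 34.76 × 1.8 = 62.568.

62.568 °F/hour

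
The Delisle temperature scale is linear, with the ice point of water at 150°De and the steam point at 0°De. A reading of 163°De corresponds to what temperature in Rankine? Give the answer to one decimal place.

Linear interpolation between the fixed points: C = (163 - 150) × 100 / (0 - 150) = -8.6667°C.
Then -8.6667 × 1.8 + 491.67 = 476.1°R.

476.1°R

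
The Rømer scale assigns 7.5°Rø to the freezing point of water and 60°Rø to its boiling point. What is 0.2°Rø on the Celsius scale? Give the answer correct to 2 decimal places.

-13.90°C

Linear interpolation between the fixed points: C = (0.2 - 7.5) × 100 / (60 - 7.5) = -13.9048°C.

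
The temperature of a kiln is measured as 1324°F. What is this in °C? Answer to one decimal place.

717.8°C

In Celsius: (1324 - 32) × 5/9 = 717.7778°C.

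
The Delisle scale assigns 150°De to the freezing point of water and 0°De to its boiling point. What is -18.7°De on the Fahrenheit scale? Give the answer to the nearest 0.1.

234.4°F

Linear interpolation between the fixed points: C = (-18.7 - 150) × 100 / (0 - 150) = 112.4667°C.
Then 112.4667 × 1.8 + 32 = 234.4°F.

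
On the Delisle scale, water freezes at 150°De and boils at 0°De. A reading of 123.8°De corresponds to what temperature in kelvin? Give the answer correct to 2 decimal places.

Linear interpolation between the fixed points: C = (123.8 - 150) × 100 / (0 - 150) = 17.4667°C.
Then 17.4667 + 273.15 = 290.62 K.

290.62 K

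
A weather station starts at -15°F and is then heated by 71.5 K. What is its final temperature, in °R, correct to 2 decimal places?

573.37°R

Initial temperature in Celsius: (-15 - 32) × 5/9 = -26.1111°C.
The 71.5 K change is an interval; Kelvin and Celsius degrees are the same size, so ΔC = +71.5°C.
Final Celsius temperature: -26.1111 + 71.5000 = 45.3889°C.
In Rankine: 45.3889 × 1.8 + 491.67 = 573.37°R.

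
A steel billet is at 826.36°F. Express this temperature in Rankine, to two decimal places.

In Celsius: (826.36 - 32) × 5/9 = 441.3111°C.
In Rankine: 441.3111 × 1.8 + 491.67 = 1286.03°R.

1286.03°R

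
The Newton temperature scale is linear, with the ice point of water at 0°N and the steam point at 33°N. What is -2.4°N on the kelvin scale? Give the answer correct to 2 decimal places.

Linear interpolation between the fixed points: C = (-2.4 - 0) × 100 / (33 - 0) = -7.2727°C.
Then -7.2727 + 273.15 = 265.88 K.

265.88 K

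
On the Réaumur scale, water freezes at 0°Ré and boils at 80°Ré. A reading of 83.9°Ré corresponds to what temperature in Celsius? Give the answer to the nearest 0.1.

104.9°C

Linear interpolation between the fixed points: C = (83.9 - 0) × 100 / (80 - 0) = 104.8750°C.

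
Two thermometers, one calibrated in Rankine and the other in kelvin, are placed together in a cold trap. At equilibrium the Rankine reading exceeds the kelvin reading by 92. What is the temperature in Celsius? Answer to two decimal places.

Let x be the Rankine reading; then the kelvin reading is 5/9·x.
(5/9·x) - x = -92  ⇒  (-4/9)·x = -92  ⇒  x = 207.0000°R.
In Celsius: (207 - 491.67) × 5/9 = -158.15°C.

-158.15°C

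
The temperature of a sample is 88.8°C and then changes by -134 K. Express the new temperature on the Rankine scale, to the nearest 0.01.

410.31°R

The 134 K change is an interval; Kelvin and Celsius degrees are the same size, so ΔC = -134°C.
Final Celsius temperature: 88.8000 - 134.0000 = -45.2000°C.
In Rankine: -45.2000 × 1.8 + 491.67 = 410.31°R.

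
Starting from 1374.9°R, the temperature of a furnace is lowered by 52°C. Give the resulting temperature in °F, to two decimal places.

821.63°F

Initial temperature in Celsius: (1374.9 - 491.67) × 5/9 = 490.6833°C.
Final Celsius temperature: 490.6833 - 52.0000 = 438.6833°C.
In Fahrenheit: 438.6833 × 1.8 + 32 = 821.63°F.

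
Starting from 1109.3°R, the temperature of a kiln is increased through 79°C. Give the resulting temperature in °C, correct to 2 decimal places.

422.13°C

Initial temperature in Celsius: (1109.3 - 491.67) × 5/9 = 343.1278°C.
Final Celsius temperature: 343.1278 + 79.0000 = 422.1278°C.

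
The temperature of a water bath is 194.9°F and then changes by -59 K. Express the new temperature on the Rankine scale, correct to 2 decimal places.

548.37°R

Initial temperature in Celsius: (194.9 - 32) × 5/9 = 90.5000°C.
The 59 K change is an interval; Kelvin and Celsius degrees are the same size, so ΔC = -59°C.
Final Celsius temperature: 90.5000 - 59.0000 = 31.5000°C.
In Rankine: 31.5000 × 1.8 + 491.67 = 548.37°R.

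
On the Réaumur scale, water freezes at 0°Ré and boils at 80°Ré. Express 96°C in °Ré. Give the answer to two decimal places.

Linearly onto the Réaumur scale: 0 + (96.0000 / 100) × (80 - 0) = 76.80°Ré.

76.80°Ré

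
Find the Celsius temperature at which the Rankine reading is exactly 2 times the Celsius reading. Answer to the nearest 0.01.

2458.35°C

Let C be the Celsius reading. The Rankine reading is R = 1.8·C + 491.67.
Require R = 2·C: 1.8·C + 491.67 = 2·C.
(-0.2)·C = -491.67  ⇒  C = 2458.35.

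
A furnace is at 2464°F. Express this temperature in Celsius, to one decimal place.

In Celsius: (2464 - 32) × 5/9 = 1351.1111°C.

1351.1°C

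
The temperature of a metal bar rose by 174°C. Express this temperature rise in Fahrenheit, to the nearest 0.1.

For a temperature interval the offset drops out; only the factor 1.8 applies.
174 × 1.8 = 313.2.

313.2°F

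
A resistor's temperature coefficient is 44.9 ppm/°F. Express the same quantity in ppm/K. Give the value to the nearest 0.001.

The quantity depends on a temperature interval, so only the ratio of degree sizes applies; the offset between the scales is irrelevant.
A change of 1 K is a change of 1.8°F, so per K the value is 44.9 × 1.8 = 80.820.

80.820 ppm/K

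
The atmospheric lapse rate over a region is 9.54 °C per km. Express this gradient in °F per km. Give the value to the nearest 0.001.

The quantity depends on a temperature interval, so only the ratio of degree sizes applies; the offset between the scales is irrelevant.
A change of 1°C is a change of 1.8°F, so 9.54 × 1.8 = 17.172.

17.172 °F/km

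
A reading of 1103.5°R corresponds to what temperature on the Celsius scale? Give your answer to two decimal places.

In Celsius: (1103.5 - 491.67) × 5/9 = 339.9056°C.

339.91°C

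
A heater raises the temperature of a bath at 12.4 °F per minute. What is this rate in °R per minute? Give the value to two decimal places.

Since only a temperature interval is involved, the additive offset between the scales drops out.
A change of 1°F is a change of 1°R, so 12.4 × 1 = 12.40.

12.40 °R/minute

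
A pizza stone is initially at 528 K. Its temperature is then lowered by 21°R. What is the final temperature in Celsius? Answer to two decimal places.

243.18°C

Initial temperature in Celsius: 528 - 273.15 = 254.8500°C.
The 21°R change is an interval, so only the factor 5/9 applies: -21 × 5/9 = -11.6667°C.
Final Celsius temperature: 254.8500 - 11.6667 = 243.1833°C.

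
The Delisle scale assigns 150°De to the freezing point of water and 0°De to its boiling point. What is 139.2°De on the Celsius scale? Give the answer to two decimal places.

7.20°C

Linear interpolation between the fixed points: C = (139.2 - 150) × 100 / (0 - 150) = 7.2000°C.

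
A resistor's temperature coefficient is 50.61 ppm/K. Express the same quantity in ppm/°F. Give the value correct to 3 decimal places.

Since only a temperature interval is involved, the additive offset between the scales drops out.
A change of 1°F is a change of 5/9 K, so per °F the value is 50.61 × 5/9 = 28.117.

28.117 ppm/°F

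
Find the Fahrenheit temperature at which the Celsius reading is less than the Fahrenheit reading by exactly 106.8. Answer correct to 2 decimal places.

Let F be the Fahrenheit reading. The Celsius reading is C = 5/9·F - 17.7778.
Require C - F = -106.8: (-4/9)·F - 17.7778 = -106.8.
F = (-106.8 + 17.7778) / (-4/9) = 200.30.

200.30°F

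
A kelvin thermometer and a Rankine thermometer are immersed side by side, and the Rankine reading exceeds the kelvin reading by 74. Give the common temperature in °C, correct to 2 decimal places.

-180.65°C

Let x be the kelvin reading; then the Rankine reading is 1.8·x.
(1.8·x) - x = 74  ⇒  (0.8)·x = 74  ⇒  x = 92.5000 K.
In Celsius: 92.5 - 273.15 = -180.65°C.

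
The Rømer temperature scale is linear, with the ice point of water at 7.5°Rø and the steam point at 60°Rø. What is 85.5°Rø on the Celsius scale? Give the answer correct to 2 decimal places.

Linear interpolation between the fixed points: C = (85.5 - 7.5) × 100 / (60 - 7.5) = 148.5714°C.

148.57°C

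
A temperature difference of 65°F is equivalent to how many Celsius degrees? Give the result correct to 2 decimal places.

An interval of 1°F corresponds to 5/9°C.
65 × 5/9 = 36.11.

36.11°C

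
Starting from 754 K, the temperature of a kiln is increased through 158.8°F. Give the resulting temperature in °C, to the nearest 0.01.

Initial temperature in Celsius: 754 - 273.15 = 480.8500°C.
The 158.8°F change is an interval, so only the factor 5/9 applies: +158.8 × 5/9 = +88.2222°C.
Final Celsius temperature: 480.8500 + 88.2222 = 569.0722°C.

569.07°C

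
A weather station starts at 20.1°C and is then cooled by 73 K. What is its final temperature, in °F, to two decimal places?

The 73 K change is an interval; Kelvin and Celsius degrees are the same size, so ΔC = -73°C.
Final Celsius temperature: 20.1000 - 73.0000 = -52.9000°C.
In Fahrenheit: -52.9000 × 1.8 + 32 = -63.22°F.

-63.22°F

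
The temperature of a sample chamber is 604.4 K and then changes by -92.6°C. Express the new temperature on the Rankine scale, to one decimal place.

921.2°R

Initial temperature in Celsius: 604.4 - 273.15 = 331.2500°C.
Final Celsius temperature: 331.2500 - 92.6000 = 238.6500°C.
In Rankine: 238.6500 × 1.8 + 491.67 = 921.2°R.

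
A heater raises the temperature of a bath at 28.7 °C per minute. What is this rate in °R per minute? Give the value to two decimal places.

51.66 °R/minute

Since only a temperature interval is involved, the additive offset between the scales drops out.
A change of 1°C is a change of 1.8°R, so 28.7 × 1.8 = 51.66.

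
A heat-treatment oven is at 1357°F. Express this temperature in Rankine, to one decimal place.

In Celsius: (1357 - 32) × 5/9 = 736.1111°C.
In Rankine: 736.1111 × 1.8 + 491.67 = 1816.7°R.

1816.7°R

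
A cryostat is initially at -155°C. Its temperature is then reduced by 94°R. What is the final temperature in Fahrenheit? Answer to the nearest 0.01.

The 94°R change is an interval, so only the factor 5/9 applies: -94 × 5/9 = -52.2222°C.
Final Celsius temperature: -155.0000 - 52.2222 = -207.2222°C.
In Fahrenheit: -207.2222 × 1.8 + 32 = -341.00°F.

-341.00°F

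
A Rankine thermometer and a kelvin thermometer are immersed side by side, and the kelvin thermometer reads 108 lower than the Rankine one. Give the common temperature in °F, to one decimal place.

-216.7°F

Let x be the Rankine reading; then the kelvin reading is 5/9·x.
(5/9·x) - x = -108  ⇒  (-4/9)·x = -108  ⇒  x = 243.0000°R.
In Celsius: (243 - 491.67) × 5/9 = -138.1500°C.
In Fahrenheit: -138.1500 × 1.8 + 32 = -216.7°F.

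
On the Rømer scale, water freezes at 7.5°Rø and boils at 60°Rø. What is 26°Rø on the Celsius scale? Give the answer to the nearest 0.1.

Linear interpolation between the fixed points: C = (26 - 7.5) × 100 / (60 - 7.5) = 35.2381°C.

35.2°C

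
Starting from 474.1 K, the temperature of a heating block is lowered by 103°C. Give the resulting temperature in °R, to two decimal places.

667.98°R

Initial temperature in Celsius: 474.1 - 273.15 = 200.9500°C.
Final Celsius temperature: 200.9500 - 103.0000 = 97.9500°C.
In Rankine: 97.9500 × 1.8 + 491.67 = 667.98°R.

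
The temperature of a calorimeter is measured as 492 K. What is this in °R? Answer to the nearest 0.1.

885.6°R

In Celsius: 492 - 273.15 = 218.8500°C.
In Rankine: 218.8500 × 1.8 + 491.67 = 885.6°R.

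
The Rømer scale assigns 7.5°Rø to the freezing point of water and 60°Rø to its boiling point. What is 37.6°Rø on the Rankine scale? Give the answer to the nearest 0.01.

Linear interpolation between the fixed points: C = (37.6 - 7.5) × 100 / (60 - 7.5) = 57.3333°C.
Then 57.3333 × 1.8 + 491.67 = 594.87°R.

594.87°R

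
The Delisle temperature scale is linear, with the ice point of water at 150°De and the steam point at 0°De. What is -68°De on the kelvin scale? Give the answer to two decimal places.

418.48 K

Linear interpolation between the fixed points: C = (-68 - 150) × 100 / (0 - 150) = 145.3333°C.
Then 145.3333 + 273.15 = 418.48 K.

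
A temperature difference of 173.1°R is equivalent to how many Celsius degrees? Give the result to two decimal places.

For a temperature interval the offset drops out; only the factor 5/9 applies.
173.1 × 5/9 = 96.17.

96.17°C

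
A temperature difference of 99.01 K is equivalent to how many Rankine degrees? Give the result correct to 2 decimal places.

178.22°R

Only the scale ratio 1.8 matters for a change in temperature.
99.01 × 1.8 = 178.22.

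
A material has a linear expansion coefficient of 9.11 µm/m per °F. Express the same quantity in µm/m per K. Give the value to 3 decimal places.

Since only a temperature interval is involved, the additive offset between the scales drops out.
A change of 1 K is a change of 1.8°F, so per K the value is 9.11 × 1.8 = 16.398.

16.398 µm/m per K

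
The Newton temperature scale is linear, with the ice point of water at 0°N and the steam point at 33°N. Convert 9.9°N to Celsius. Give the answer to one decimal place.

Linear interpolation between the fixed points: C = (9.9 - 0) × 100 / (33 - 0) = 30.0000°C.

30.0°C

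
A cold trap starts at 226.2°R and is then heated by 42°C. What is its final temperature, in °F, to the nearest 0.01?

Initial temperature in Celsius: (226.2 - 491.67) × 5/9 = -147.4833°C.
Final Celsius temperature: -147.4833 + 42.0000 = -105.4833°C.
In Fahrenheit: -105.4833 × 1.8 + 32 = -157.87°F.

-157.87°F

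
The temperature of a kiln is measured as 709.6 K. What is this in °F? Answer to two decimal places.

In Celsius: 709.6 - 273.15 = 436.4500°C.
In Fahrenheit: 436.4500 × 1.8 + 32 = 817.61°F.

817.61°F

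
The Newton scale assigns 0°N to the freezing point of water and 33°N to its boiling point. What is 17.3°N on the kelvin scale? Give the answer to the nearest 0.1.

325.6 K

Linear interpolation between the fixed points: C = (17.3 - 0) × 100 / (33 - 0) = 52.4242°C.
Then 52.4242 + 273.15 = 325.6 K.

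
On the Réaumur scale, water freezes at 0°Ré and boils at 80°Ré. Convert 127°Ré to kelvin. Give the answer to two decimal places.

Linear interpolation between the fixed points: C = (127 - 0) × 100 / (80 - 0) = 158.7500°C.
Then 158.7500 + 273.15 = 431.90 K.

431.90 K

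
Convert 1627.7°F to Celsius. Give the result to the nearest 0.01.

886.50°C

In Celsius: (1627.7 - 32) × 5/9 = 886.5000°C.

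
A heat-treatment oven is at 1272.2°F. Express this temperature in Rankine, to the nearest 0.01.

In Celsius: (1272.2 - 32) × 5/9 = 689.0000°C.
In Rankine: 689.0000 × 1.8 + 491.67 = 1731.87°R.

1731.87°R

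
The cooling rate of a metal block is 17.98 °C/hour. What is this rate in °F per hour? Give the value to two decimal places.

32.36 °F/hour

The quantity depends on a temperature interval, so only the ratio of degree sizes applies; the offset between the scales is irrelevant.
A change of 1°C is a change of 1.8°F, so 17.98 × 1.8 = 32.36.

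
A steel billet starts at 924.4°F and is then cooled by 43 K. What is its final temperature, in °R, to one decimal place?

1306.7°R

Initial temperature in Celsius: (924.4 - 32) × 5/9 = 495.7778°C.
The 43 K change is an interval; Kelvin and Celsius degrees are the same size, so ΔC = -43°C.
Final Celsius temperature: 495.7778 - 43.0000 = 452.7778°C.
In Rankine: 452.7778 × 1.8 + 491.67 = 1306.7°R.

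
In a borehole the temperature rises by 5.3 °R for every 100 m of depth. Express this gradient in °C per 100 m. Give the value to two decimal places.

2.94 °C/100 m

Since only a temperature interval is involved, the additive offset between the scales drops out.
A change of 1°R is a change of 5/9°C, so 5.3 × 5/9 = 2.94.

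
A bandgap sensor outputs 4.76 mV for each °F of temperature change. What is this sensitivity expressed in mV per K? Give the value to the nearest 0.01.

8.57 mV per K

The quantity depends on a temperature interval, so only the ratio of degree sizes applies; the offset between the scales is irrelevant.
A change of 1 K is a change of 1.8°F, so per K the value is 4.76 × 1.8 = 8.57.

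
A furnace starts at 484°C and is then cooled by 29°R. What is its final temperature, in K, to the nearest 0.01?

741.04 K

The 29°R change is an interval, so only the factor 5/9 applies: -29 × 5/9 = -16.1111°C.
Final Celsius temperature: 484.0000 - 16.1111 = 467.8889°C.
In kelvin: 467.8889 + 273.15 = 741.04 K.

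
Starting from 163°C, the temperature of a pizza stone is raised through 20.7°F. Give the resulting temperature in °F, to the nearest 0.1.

The 20.7°F change is an interval, so only the factor 5/9 applies: +20.7 × 5/9 = +11.5000°C.
Final Celsius temperature: 163.0000 + 11.5000 = 174.5000°C.
In Fahrenheit: 174.5000 × 1.8 + 32 = 346.1°F.

346.1°F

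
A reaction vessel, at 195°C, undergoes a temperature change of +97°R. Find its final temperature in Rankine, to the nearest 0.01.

The 97°R change is an interval, so only the factor 5/9 applies: +97 × 5/9 = +53.8889°C.
Final Celsius temperature: 195.0000 + 53.8889 = 248.8889°C.
In Rankine: 248.8889 × 1.8 + 491.67 = 939.67°R.

939.67°R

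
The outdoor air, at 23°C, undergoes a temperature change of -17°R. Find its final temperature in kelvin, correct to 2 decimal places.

The 17°R change is an interval, so only the factor 5/9 applies: -17 × 5/9 = -9.4444°C.
Final Celsius temperature: 23.0000 - 9.4444 = 13.5556°C.
In kelvin: 13.5556 + 273.15 = 286.71 K.

286.71 K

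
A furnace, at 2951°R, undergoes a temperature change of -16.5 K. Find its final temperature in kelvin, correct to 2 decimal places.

1622.94 K

Initial temperature in Celsius: (2951 - 491.67) × 5/9 = 1366.2944°C.
The 16.5 K change is an interval; Kelvin and Celsius degrees are the same size, so ΔC = -16.5°C.
Final Celsius temperature: 1366.2944 - 16.5000 = 1349.7944°C.
In kelvin: 1349.7944 + 273.15 = 1622.94 K.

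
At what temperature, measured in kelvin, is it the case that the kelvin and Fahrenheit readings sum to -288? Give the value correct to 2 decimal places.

Let K be the kelvin reading. The Fahrenheit reading is F = 1.8·K - 459.67.
Require K + F = -288: (2.8)·K - 459.67 = -288.
K = (-288 + 459.67) / (2.8) = 61.31.

61.31 K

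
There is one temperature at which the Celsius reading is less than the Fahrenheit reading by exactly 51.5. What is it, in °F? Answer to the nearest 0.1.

Let F be the Fahrenheit reading. The Celsius reading is C = 5/9·F - 17.7778.
Require C - F = -51.5: (-4/9)·F - 17.7778 = -51.5.
F = (-51.5 + 17.7778) / (-4/9) = 75.9.

75.9°F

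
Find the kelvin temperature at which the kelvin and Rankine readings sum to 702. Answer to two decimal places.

Let K be the kelvin reading. The Rankine reading is R = 1.8·K.
Require K + R = 702: (2.8)·K = 702.
K = (702) / (2.8) = 250.71.

250.71 K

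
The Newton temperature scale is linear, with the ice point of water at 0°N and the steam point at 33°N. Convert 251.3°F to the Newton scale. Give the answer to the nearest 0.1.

40.2°N

First in Celsius: (251.3 - 32) × 5/9 = 121.8333°C.
Linearly onto the Newton scale: 0 + (121.8333 / 100) × (33 - 0) = 40.2°N.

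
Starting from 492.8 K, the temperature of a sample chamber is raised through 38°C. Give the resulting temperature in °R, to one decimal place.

955.4°R

Initial temperature in Celsius: 492.8 - 273.15 = 219.6500°C.
Final Celsius temperature: 219.6500 + 38.0000 = 257.6500°C.
In Rankine: 257.6500 × 1.8 + 491.67 = 955.4°R.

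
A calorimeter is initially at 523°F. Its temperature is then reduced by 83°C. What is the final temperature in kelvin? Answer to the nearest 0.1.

462.9 K

Initial temperature in Celsius: (523 - 32) × 5/9 = 272.7778°C.
Final Celsius temperature: 272.7778 - 83.0000 = 189.7778°C.
In kelvin: 189.7778 + 273.15 = 462.9 K.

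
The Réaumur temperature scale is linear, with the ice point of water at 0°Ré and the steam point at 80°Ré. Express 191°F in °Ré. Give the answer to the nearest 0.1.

70.7°Ré

First in Celsius: (191 - 32) × 5/9 = 88.3333°C.
Linearly onto the Réaumur scale: 0 + (88.3333 / 100) × (80 - 0) = 70.7°Ré.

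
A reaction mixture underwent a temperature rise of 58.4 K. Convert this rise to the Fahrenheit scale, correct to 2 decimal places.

For a temperature interval the offset drops out; only the factor 1.8 applies.
58.4 × 1.8 = 105.12.

105.12°F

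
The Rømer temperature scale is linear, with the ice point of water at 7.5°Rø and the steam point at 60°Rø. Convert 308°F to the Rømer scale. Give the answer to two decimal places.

First in Celsius: (308 - 32) × 5/9 = 153.3333°C.
Linearly onto the Rømer scale: 7.5 + (153.3333 / 100) × (60 - 7.5) = 88.00°Rø.

88.00°Rø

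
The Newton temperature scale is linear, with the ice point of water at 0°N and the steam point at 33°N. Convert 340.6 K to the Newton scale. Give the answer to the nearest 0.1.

First in Celsius: 340.6 - 273.15 = 67.4500°C.
Linearly onto the Newton scale: 0 + (67.4500 / 100) × (33 - 0) = 22.3°N.

22.3°N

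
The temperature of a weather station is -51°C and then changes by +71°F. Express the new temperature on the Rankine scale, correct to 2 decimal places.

470.87°R

The 71°F change is an interval, so only the factor 5/9 applies: +71 × 5/9 = +39.4444°C.
Final Celsius temperature: -51.0000 + 39.4444 = -11.5556°C.
In Rankine: -11.5556 × 1.8 + 491.67 = 470.87°R.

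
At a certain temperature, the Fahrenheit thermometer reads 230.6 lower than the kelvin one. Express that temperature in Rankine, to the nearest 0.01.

Let x be the kelvin reading; then the Fahrenheit reading is 1.8·x - 459.67.
(1.8·x - 459.67) - x = -230.6  ⇒  (0.8)·x = 229.07  ⇒  x = 286.3375 K.
In Celsius: 286.3375 - 273.15 = 13.1875°C.
In Rankine: 13.1875 × 1.8 + 491.67 = 515.41°R.

515.41°R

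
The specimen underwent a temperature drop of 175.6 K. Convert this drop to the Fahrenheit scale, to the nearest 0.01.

316.08°F

Only the scale ratio 1.8 matters for a change in temperature.
175.6 × 1.8 = 316.08.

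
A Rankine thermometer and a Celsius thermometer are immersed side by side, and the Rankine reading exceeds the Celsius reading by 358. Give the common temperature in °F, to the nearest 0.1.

Let x be the Rankine reading; then the Celsius reading is 5/9·x - 273.15.
(5/9·x - 273.15) - x = -358  ⇒  (-4/9)·x = -84.85  ⇒  x = 190.9125°R.
In Celsius: (190.9125 - 491.67) × 5/9 = -167.0875°C.
In Fahrenheit: -167.0875 × 1.8 + 32 = -268.8°F.

-268.8°F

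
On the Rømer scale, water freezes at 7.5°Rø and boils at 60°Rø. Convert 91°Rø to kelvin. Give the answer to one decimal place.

Linear interpolation between the fixed points: C = (91 - 7.5) × 100 / (60 - 7.5) = 159.0476°C.
Then 159.0476 + 273.15 = 432.2 K.

432.2 K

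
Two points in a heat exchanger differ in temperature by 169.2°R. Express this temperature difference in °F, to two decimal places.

Rankine and Fahrenheit degrees are the same size, so the interval is unchanged: 169.20.

169.20°F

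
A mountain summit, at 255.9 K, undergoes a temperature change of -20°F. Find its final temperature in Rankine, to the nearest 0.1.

Initial temperature in Celsius: 255.9 - 273.15 = -17.2500°C.
The 20°F change is an interval, so only the factor 5/9 applies: -20 × 5/9 = -11.1111°C.
Final Celsius temperature: -17.2500 - 11.1111 = -28.3611°C.
In Rankine: -28.3611 × 1.8 + 491.67 = 440.6°R.

440.6°R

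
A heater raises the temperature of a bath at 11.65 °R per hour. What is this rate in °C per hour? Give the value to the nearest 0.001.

6.472 °C/hour

Since only a temperature interval is involved, the additive offset between the scales drops out.
A change of 1°R is a change of 5/9°C, so 11.65 × 5/9 = 6.472.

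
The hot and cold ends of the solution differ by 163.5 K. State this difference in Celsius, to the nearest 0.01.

163.50°C

Kelvin and Celsius degrees are the same size, so the interval is unchanged: 163.50.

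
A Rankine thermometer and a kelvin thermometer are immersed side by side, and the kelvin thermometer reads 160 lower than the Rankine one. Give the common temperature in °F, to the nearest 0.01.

Let x be the Rankine reading; then the kelvin reading is 5/9·x.
(5/9·x) - x = -160  ⇒  (-4/9)·x = -160  ⇒  x = 360.0000°R.
In Celsius: (360 - 491.67) × 5/9 = -73.1500°C.
In Fahrenheit: -73.1500 × 1.8 + 32 = -99.67°F.

-99.67°F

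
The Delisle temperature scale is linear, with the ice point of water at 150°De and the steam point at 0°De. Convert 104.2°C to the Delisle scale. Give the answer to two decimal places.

-6.30°De

Linearly onto the Delisle scale: 150 + (104.2000 / 100) × (0 - 150) = -6.30°De.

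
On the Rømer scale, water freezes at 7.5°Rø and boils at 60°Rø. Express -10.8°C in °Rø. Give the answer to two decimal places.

Linearly onto the Rømer scale: 7.5 + (-10.8000 / 100) × (60 - 7.5) = 1.83°Rø.

1.83°Rø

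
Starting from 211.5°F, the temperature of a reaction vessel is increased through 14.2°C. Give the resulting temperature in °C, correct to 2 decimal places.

113.92°C

Initial temperature in Celsius: (211.5 - 32) × 5/9 = 99.7222°C.
Final Celsius temperature: 99.7222 + 14.2000 = 113.9222°C.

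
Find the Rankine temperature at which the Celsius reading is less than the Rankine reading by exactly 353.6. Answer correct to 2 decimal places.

Let R be the Rankine reading. The Celsius reading is C = 5/9·R - 273.15.
Require C - R = -353.6: (-4/9)·R - 273.15 = -353.6.
R = (-353.6 + 273.15) / (-4/9) = 181.01.

181.01°R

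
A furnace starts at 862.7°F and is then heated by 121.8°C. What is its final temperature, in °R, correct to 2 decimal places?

Initial temperature in Celsius: (862.7 - 32) × 5/9 = 461.5000°C.
Final Celsius temperature: 461.5000 + 121.8000 = 583.3000°C.
In Rankine: 583.3000 × 1.8 + 491.67 = 1541.61°R.

1541.61°R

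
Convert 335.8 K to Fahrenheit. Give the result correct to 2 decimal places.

144.77°F

In Celsius: 335.8 - 273.15 = 62.6500°C.
In Fahrenheit: 62.6500 × 1.8 + 32 = 144.77°F.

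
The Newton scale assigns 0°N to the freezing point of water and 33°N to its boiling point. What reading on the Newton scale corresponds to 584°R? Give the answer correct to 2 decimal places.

First in Celsius: (584 - 491.67) × 5/9 = 51.2944°C.
Linearly onto the Newton scale: 0 + (51.2944 / 100) × (33 - 0) = 16.93°N.

16.93°N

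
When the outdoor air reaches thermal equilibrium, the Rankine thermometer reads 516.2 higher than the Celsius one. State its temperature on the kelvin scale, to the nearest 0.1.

303.8 K

Let x be the Celsius reading; then the Rankine reading is 1.8·x + 491.67.
(1.8·x + 491.67) - x = 516.2  ⇒  (0.8)·x = 24.53  ⇒  x = 30.6625°C.
In kelvin: 30.6625 + 273.15 = 303.8 K.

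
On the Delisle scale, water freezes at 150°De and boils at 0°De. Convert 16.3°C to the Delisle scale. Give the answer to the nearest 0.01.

Linearly onto the Delisle scale: 150 + (16.3000 / 100) × (0 - 150) = 125.55°De.

125.55°De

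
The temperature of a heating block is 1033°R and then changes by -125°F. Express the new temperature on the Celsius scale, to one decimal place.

231.3°C

Initial temperature in Celsius: (1033 - 491.67) × 5/9 = 300.7389°C.
The 125°F change is an interval, so only the factor 5/9 applies: -125 × 5/9 = -69.4444°C.
Final Celsius temperature: 300.7389 - 69.4444 = 231.2944°C.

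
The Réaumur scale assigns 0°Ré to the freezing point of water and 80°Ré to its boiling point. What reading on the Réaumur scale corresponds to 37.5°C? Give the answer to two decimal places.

Linearly onto the Réaumur scale: 0 + (37.5000 / 100) × (80 - 0) = 30.00°Ré.

30.00°Ré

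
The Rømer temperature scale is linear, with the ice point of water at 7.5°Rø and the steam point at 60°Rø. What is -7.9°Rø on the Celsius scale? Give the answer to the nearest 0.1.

-29.3°C

Linear interpolation between the fixed points: C = (-7.9 - 7.5) × 100 / (60 - 7.5) = -29.3333°C.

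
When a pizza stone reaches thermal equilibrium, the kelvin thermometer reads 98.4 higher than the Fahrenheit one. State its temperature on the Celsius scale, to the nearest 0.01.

Let x be the Fahrenheit reading; then the kelvin reading is 5/9·x + 255.372.
(5/9·x + 255.372) - x = 98.4  ⇒  (-4/9)·x = -156.972  ⇒  x = 353.1875°F.
In Celsius: (353.1875 - 32) × 5/9 = 178.44°C.

178.44°C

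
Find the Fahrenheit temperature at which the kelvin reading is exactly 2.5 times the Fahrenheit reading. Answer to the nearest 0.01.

131.33°F

Let F be the Fahrenheit reading. The kelvin reading is K = 5/9·F + 255.372.
Require K = 2.5·F: 5/9·F + 255.372 = 2.5·F.
(-35/18)·F = -255.372  ⇒  F = 131.33.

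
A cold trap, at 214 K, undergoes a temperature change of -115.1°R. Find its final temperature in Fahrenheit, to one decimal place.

-189.6°F

Initial temperature in Celsius: 214 - 273.15 = -59.1500°C.
The 115.1°R change is an interval, so only the factor 5/9 applies: -115.1 × 5/9 = -63.9444°C.
Final Celsius temperature: -59.1500 - 63.9444 = -123.0944°C.
In Fahrenheit: -123.0944 × 1.8 + 32 = -189.6°F.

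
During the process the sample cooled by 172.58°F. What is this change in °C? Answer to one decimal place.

Only the scale ratio 5/9 matters for a change in temperature.
172.58 × 5/9 = 95.9.

95.9°C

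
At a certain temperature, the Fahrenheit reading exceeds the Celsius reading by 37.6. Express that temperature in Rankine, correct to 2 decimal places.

504.27°R

Let x be the Celsius reading; then the Fahrenheit reading is 1.8·x + 32.
(1.8·x + 32) - x = 37.6  ⇒  (0.8)·x = 5.6  ⇒  x = 7.0000°C.
In Rankine: 7.0000 × 1.8 + 491.67 = 504.27°R.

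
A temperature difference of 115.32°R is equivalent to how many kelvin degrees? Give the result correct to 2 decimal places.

An interval of 1°R corresponds to 5/9 K.
115.32 × 5/9 = 64.07.

64.07 K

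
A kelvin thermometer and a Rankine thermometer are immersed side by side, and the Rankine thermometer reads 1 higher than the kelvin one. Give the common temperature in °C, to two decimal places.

Let x be the kelvin reading; then the Rankine reading is 1.8·x.
(1.8·x) - x = 1  ⇒  (0.8)·x = 1  ⇒  x = 1.2500 K.
In Celsius: 1.25 - 273.15 = -271.90°C.

-271.90°C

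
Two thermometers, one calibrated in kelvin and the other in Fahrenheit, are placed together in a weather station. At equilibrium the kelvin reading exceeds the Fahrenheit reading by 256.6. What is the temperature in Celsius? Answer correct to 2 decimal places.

Let x be the kelvin reading; then the Fahrenheit reading is 1.8·x - 459.67.
(1.8·x - 459.67) - x = -256.6  ⇒  (0.8)·x = 203.07  ⇒  x = 253.8375 K.
In Celsius: 253.8375 - 273.15 = -19.31°C.

-19.31°C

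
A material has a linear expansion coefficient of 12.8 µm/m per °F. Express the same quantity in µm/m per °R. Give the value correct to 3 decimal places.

Since only a temperature interval is involved, the additive offset between the scales drops out.
A change of 1°R is a change of 1°F, so per °R the value is 12.8 × 1 = 12.800.

12.800 µm/m per °R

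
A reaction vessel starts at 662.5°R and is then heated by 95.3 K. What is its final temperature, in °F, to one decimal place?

Initial temperature in Celsius: (662.5 - 491.67) × 5/9 = 94.9056°C.
The 95.3 K change is an interval; Kelvin and Celsius degrees are the same size, so ΔC = +95.3°C.
Final Celsius temperature: 94.9056 + 95.3000 = 190.2056°C.
In Fahrenheit: 190.2056 × 1.8 + 32 = 374.4°F.

374.4°F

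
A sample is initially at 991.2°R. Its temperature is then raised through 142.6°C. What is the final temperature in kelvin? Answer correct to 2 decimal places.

Initial temperature in Celsius: (991.2 - 491.67) × 5/9 = 277.5167°C.
Final Celsius temperature: 277.5167 + 142.6000 = 420.1167°C.
In kelvin: 420.1167 + 273.15 = 693.27 K.

693.27 K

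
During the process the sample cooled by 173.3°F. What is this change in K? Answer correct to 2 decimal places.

96.28 K

Only the scale ratio 5/9 matters for a change in temperature.
173.3 × 5/9 = 96.28.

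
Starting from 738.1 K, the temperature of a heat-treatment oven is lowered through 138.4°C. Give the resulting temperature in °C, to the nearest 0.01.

326.55°C

Initial temperature in Celsius: 738.1 - 273.15 = 464.9500°C.
Final Celsius temperature: 464.9500 - 138.4000 = 326.5500°C.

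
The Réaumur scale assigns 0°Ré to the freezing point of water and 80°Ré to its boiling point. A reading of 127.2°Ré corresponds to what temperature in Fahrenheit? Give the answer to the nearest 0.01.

Linear interpolation between the fixed points: C = (127.2 - 0) × 100 / (80 - 0) = 159.0000°C.
Then 159.0000 × 1.8 + 32 = 318.20°F.

318.20°F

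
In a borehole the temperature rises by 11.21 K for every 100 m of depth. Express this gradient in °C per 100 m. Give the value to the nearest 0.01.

Since only a temperature interval is involved, the additive offset between the scales drops out.
A change of 1 K is a change of 1°C, so 11.21 × 1 = 11.21.

11.21 °C/100 m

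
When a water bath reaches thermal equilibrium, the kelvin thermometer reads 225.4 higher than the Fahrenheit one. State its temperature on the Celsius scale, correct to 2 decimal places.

Let x be the Fahrenheit reading; then the kelvin reading is 5/9·x + 255.372.
(5/9·x + 255.372) - x = 225.4  ⇒  (-4/9)·x = -29.9722  ⇒  x = 67.4375°F.
In Celsius: (67.4375 - 32) × 5/9 = 19.69°C.

19.69°C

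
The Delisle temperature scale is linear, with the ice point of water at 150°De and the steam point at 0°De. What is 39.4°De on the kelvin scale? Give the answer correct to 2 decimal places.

346.88 K

Linear interpolation between the fixed points: C = (39.4 - 150) × 100 / (0 - 150) = 73.7333°C.
Then 73.7333 + 273.15 = 346.88 K.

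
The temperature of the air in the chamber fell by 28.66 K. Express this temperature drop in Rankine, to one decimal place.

51.6°R

For a temperature interval the offset drops out; only the factor 1.8 applies.
28.66 × 1.8 = 51.6.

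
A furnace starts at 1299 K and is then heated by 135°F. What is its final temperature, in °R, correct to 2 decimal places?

2473.20°R

Initial temperature in Celsius: 1299 - 273.15 = 1025.8500°C.
The 135°F change is an interval, so only the factor 5/9 applies: +135 × 5/9 = +75.0000°C.
Final Celsius temperature: 1025.8500 + 75.0000 = 1100.8500°C.
In Rankine: 1100.8500 × 1.8 + 491.67 = 2473.20°R.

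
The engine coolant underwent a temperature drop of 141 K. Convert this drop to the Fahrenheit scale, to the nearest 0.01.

253.80°F

An interval of 1 K corresponds to 1.8°F.
141 × 1.8 = 253.80.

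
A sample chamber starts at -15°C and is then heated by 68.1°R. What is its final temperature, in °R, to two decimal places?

The 68.1°R change is an interval, so only the factor 5/9 applies: +68.1 × 5/9 = +37.8333°C.
Final Celsius temperature: -15.0000 + 37.8333 = 22.8333°C.
In Rankine: 22.8333 × 1.8 + 491.67 = 532.77°R.

532.77°R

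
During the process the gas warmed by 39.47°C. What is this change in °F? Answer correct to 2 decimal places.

Only the scale ratio 1.8 matters for a change in temperature.
39.47 × 1.8 = 71.05.

71.05°F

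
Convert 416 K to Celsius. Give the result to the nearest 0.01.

In Celsius: 416 - 273.15 = 142.8500°C.

142.85°C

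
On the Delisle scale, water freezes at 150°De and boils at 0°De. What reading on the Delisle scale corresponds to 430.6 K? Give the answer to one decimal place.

First in Celsius: 430.6 - 273.15 = 157.4500°C.
Linearly onto the Delisle scale: 150 + (157.4500 / 100) × (0 - 150) = -86.2°De.

-86.2°De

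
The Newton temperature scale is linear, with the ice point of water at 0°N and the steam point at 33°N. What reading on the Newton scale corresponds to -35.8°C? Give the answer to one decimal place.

Linearly onto the Newton scale: 0 + (-35.8000 / 100) × (33 - 0) = -11.8°N.

-11.8°N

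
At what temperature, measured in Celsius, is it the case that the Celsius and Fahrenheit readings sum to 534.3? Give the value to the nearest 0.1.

179.4°C

Let C be the Celsius reading. The Fahrenheit reading is F = 1.8·C + 32.
Require C + F = 534.3: (2.8)·C + 32 = 534.3.
C = (534.3 - 32) / (2.8) = 179.4.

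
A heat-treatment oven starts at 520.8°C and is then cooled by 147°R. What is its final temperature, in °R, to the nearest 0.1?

1282.1°R

The 147°R change is an interval, so only the factor 5/9 applies: -147 × 5/9 = -81.6667°C.
Final Celsius temperature: 520.8000 - 81.6667 = 439.1333°C.
In Rankine: 439.1333 × 1.8 + 491.67 = 1282.1°R.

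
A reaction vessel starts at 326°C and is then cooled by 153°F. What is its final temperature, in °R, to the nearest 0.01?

925.47°R

The 153°F change is an interval, so only the factor 5/9 applies: -153 × 5/9 = -85.0000°C.
Final Celsius temperature: 326.0000 - 85.0000 = 241.0000°C.
In Rankine: 241.0000 × 1.8 + 491.67 = 925.47°R.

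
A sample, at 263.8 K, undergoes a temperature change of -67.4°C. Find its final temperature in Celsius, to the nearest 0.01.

-76.75°C

Initial temperature in Celsius: 263.8 - 273.15 = -9.3500°C.
Final Celsius temperature: -9.3500 - 67.4000 = -76.7500°C.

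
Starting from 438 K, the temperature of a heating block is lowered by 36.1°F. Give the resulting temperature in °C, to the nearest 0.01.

Initial temperature in Celsius: 438 - 273.15 = 164.8500°C.
The 36.1°F change is an interval, so only the factor 5/9 applies: -36.1 × 5/9 = -20.0556°C.
Final Celsius temperature: 164.8500 - 20.0556 = 144.7944°C.

144.79°C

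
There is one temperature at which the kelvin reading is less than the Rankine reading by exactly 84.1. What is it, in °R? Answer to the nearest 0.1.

189.2°R

Let R be the Rankine reading. The kelvin reading is K = 5/9·R.
Require K - R = -84.1: (-4/9)·R = -84.1.
R = (-84.1) / (-4/9) = 189.2.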